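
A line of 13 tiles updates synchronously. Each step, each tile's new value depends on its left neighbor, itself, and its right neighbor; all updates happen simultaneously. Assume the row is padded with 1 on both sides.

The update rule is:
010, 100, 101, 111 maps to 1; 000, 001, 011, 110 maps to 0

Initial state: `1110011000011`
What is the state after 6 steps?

1111101110011

1101000100001
1011100110000
0101010001000
1111111001100
1111110100010
1111101110011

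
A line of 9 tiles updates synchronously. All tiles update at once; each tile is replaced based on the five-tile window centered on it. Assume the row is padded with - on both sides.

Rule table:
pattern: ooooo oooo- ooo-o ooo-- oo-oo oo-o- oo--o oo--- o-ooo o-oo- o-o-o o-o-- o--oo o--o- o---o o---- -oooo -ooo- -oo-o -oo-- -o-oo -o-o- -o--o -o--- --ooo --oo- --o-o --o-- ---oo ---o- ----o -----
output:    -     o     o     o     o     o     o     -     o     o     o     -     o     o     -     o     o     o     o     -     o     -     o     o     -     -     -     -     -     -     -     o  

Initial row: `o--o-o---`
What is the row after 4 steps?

step 1: -oo---ooo
step 2: -------oo
step 3: ooooo----
step 4: -o-oo-ooo

-o-oo-ooo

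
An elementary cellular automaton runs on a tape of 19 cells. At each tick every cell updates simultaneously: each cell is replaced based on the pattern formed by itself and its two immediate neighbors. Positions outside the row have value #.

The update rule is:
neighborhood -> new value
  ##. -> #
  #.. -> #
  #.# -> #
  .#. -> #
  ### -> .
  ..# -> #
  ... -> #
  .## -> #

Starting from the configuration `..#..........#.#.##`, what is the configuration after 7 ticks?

##################.
.................##
##################.  (repeats tick 1; period 2)
tick 7: ##################.

##################.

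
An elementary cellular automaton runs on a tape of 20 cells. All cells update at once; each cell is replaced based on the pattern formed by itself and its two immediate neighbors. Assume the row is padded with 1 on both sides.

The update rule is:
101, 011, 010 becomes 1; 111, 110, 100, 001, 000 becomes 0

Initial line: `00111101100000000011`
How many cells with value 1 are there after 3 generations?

generation 1: 00100011000000000010
generation 2: 00100010000000000011
generation 3: 00100010000000000010
count of 1: 3

3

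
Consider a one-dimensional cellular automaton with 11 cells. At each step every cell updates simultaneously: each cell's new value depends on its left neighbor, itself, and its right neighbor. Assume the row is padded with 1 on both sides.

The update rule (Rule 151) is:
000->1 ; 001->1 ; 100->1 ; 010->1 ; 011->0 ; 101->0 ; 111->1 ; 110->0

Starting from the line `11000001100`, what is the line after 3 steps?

step 1: 10111110011
step 2: 00011101101
step 3: 11101000000

11101000000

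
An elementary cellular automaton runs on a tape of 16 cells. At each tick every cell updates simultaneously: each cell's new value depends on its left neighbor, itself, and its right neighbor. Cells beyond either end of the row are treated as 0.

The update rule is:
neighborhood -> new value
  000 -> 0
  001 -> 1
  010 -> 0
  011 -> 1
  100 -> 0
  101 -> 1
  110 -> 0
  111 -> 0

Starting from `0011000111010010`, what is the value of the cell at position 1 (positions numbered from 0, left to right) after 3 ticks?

0110001100100100
1100011001001000
1000110010010000
position 1 holds 0

0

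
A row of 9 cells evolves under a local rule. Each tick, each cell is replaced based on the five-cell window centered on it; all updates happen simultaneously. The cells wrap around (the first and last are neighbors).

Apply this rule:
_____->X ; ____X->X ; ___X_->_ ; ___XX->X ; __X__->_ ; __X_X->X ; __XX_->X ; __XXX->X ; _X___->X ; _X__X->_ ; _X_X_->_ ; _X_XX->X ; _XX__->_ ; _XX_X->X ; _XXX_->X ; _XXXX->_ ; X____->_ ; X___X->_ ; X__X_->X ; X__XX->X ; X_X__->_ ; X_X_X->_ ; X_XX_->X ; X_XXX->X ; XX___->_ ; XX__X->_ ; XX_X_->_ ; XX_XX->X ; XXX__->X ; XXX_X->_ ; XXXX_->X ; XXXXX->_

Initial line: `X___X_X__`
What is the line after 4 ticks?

_X__X___X
___X_X__X
X__X___X_
__X_X__X_

__X_X__X_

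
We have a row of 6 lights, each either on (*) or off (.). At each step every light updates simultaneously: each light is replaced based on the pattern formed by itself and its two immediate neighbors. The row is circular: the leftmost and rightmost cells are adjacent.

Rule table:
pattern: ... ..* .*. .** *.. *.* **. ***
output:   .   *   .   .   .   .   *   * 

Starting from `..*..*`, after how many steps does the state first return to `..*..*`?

step 1: .*..*.
step 2: *..*..
step 3: ..*..*

3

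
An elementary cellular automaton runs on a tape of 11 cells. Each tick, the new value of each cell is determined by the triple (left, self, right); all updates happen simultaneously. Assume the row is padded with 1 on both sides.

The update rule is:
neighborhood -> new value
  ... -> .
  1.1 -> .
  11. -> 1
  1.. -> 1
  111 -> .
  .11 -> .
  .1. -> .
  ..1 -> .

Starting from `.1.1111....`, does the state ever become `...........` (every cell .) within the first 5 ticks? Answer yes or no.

no

tick 1: ......11...
tick 2: 1......11..
tick 3: 11......11.
tick 4: .11......1.
tick 5: ..11.......
tick 5 is ..11......., still not uniform .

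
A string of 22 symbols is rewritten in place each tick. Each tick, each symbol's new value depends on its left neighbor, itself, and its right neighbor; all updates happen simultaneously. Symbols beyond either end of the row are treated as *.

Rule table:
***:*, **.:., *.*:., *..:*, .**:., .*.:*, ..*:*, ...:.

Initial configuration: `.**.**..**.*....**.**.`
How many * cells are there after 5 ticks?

9

......**...**..*......
*....*..*.*..****....*
.*..*****.***.**.*..*.
.***.***...*.....****.
..*...*.*.***...*.**..
count of *: 9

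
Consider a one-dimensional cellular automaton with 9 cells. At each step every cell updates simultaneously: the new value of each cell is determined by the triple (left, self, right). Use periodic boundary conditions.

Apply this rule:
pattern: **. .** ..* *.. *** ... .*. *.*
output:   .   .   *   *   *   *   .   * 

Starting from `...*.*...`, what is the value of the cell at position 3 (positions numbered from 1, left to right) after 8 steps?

.

step 1: ***.*.***
step 2: **.*.*.**
step 3: *.*.*.*.*
step 4: .*.*.*.*.
step 5: *.*.*.*.*  (repeats step 3; period 2)
step 8: .*.*.*.*.
position 3 holds .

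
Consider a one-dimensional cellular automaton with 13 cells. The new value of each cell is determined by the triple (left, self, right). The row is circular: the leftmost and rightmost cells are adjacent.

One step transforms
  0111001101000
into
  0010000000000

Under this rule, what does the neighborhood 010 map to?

At position 9 the neighborhood is 010; the next row has 0 there.

0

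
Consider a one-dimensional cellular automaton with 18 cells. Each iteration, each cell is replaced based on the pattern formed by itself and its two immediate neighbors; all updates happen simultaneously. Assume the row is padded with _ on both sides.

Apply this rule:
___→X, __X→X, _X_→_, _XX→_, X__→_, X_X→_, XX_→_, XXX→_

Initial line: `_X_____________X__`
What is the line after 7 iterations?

X__XXXXXXXXXXXX__X
__X_____________X_
XX__XXXXXXXXXXXX__
___X_____________X
XXX__XXXXXXXXXXXX_
____X_____________
XXXX__XXXXXXXXXXXX

XXXX__XXXXXXXXXXXX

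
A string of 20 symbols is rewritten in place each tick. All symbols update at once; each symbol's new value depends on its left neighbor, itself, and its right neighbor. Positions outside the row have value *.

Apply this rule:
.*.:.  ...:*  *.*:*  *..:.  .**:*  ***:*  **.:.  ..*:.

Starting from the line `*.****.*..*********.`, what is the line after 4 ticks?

.****.*...********.*
****.*..*.*******.**
***.*....*******.***
**.*..**.******.****

**.*..**.******.****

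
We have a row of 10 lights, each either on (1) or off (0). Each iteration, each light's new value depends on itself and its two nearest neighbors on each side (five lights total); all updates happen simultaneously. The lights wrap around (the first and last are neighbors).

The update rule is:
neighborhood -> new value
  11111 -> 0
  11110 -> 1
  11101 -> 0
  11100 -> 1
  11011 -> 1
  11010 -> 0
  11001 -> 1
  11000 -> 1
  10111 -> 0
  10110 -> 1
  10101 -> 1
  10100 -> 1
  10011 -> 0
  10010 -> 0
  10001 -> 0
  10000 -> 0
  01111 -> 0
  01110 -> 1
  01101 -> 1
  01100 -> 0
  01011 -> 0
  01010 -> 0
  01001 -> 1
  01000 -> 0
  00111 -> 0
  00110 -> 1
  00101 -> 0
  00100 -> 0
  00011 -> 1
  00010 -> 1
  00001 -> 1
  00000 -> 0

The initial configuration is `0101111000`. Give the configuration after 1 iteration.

1000011101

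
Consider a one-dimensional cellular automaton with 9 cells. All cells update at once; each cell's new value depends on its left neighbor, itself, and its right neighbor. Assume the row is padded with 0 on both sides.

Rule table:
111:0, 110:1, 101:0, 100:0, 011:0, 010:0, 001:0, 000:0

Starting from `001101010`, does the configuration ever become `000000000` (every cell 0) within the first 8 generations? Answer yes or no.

000100000
000000000
all cells are 0 at generation 2

yes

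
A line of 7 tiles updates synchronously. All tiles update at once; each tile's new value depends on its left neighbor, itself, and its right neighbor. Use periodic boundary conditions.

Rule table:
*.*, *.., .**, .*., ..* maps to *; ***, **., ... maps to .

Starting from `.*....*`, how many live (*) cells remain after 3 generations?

***..**
...***.
..**..*
count of *: 3

3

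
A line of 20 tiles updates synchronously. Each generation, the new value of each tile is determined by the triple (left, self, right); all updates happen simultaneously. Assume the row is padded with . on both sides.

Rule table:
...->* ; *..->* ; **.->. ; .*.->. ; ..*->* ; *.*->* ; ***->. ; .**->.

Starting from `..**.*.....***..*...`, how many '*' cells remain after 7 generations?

13

**..*.*****...**.***
..**.*.....***..*...  (repeats generation 0; period 2)
generation 7: **..*.*****...**.***
count of *: 13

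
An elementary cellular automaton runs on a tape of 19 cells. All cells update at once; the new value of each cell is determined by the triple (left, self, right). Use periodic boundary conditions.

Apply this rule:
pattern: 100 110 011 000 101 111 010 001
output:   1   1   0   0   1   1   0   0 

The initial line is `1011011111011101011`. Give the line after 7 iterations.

1101011101101111101

1101101111101110101
1110110111110111010
0111011011111011101
1011101101111101110
0101110110111110111
1010111011011111011
1101011101101111101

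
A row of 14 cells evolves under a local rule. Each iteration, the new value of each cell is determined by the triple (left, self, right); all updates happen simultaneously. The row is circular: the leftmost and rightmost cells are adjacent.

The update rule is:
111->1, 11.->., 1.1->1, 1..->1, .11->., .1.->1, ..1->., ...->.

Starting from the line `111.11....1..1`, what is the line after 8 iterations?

11.1..1...11..
..111.11....1.
...1.1..1...11
1..1111.11....
11..11.1..1...
..1...111.11..
..11...1.1..1.
....1..1111.11

....1..1111.11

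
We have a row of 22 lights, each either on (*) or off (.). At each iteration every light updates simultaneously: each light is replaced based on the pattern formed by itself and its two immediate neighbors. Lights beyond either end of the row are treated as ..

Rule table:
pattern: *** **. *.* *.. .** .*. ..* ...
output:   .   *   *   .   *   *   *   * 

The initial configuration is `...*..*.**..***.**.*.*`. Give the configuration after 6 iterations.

*.******...*.******..*

****.*****.**.********
*..***...******......*
*.**.*.***....*.******
********.*.******....*
*......*****....*.****
*.******...*.******..*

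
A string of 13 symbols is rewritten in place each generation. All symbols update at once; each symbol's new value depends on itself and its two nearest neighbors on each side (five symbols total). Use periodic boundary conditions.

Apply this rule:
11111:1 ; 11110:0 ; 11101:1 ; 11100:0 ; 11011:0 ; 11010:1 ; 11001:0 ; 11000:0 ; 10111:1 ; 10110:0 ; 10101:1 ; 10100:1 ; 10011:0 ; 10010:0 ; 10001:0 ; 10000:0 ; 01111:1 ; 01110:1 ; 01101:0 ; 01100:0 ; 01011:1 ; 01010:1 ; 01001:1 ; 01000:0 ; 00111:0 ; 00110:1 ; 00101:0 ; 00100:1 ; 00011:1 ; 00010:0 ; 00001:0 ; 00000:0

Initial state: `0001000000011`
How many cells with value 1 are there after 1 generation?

3

0001000000110
count of 1: 3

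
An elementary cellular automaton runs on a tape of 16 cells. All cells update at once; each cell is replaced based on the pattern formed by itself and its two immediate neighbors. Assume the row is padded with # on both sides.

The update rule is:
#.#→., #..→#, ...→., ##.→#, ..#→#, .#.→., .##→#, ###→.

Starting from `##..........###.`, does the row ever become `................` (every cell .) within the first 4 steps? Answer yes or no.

no

.##........##.#.
.###......###...
.#.##....##.##.#
...###..###.##.#
step 4 is ...###..###.##.#, still not uniform .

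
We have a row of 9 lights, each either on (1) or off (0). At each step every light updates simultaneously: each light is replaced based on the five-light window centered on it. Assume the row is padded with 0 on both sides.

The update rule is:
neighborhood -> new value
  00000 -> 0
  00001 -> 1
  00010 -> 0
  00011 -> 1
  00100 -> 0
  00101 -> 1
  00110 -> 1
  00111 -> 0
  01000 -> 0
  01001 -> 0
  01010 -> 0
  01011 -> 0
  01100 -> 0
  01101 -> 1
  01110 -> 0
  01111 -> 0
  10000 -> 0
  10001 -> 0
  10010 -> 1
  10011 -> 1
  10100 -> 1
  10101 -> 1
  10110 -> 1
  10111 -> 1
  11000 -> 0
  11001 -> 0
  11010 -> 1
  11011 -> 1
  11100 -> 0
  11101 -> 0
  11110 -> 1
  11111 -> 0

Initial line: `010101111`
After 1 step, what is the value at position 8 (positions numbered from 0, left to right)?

0

010101010
position 8 holds 0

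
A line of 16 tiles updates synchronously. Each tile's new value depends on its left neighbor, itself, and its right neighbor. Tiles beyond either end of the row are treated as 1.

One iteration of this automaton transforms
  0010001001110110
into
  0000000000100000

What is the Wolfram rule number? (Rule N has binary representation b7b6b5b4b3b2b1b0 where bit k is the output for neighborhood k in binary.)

128

position 10: 111 → 1  (bit 7 = 1)
position 11: 110 → 0  (bit 6 = 0)
position 12: 101 → 0  (bit 5 = 0)
position 0: 100 → 0  (bit 4 = 0)
position 9: 011 → 0  (bit 3 = 0)
position 2: 010 → 0  (bit 2 = 0)
position 1: 001 → 0  (bit 1 = 0)
position 4: 000 → 0  (bit 0 = 0)
bits b7..b0 = 10000000 = 128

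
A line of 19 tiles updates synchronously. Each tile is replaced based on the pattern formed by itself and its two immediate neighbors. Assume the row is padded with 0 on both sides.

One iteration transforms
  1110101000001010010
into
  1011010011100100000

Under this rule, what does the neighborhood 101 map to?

1

At position 3 the neighborhood is 101; the next row has 1 there.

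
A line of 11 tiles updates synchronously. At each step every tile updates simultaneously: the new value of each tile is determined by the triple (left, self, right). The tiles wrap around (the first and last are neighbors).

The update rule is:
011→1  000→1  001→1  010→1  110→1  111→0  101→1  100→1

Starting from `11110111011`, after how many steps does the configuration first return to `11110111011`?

00011101110
11110111011

2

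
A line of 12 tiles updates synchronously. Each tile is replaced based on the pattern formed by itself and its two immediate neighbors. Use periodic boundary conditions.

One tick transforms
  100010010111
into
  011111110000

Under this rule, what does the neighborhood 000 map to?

At position 2 the neighborhood is 000; the next row has 1 there.

1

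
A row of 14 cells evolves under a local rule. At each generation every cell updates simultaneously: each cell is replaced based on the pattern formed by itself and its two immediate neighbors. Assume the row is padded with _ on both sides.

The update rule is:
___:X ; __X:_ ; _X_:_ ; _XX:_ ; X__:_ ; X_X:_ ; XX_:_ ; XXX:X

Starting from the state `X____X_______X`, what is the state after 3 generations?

__XX_____X____

generation 1: __XX___XXXXX__
generation 2: X____X__XXX__X
generation 3: __XX_____X____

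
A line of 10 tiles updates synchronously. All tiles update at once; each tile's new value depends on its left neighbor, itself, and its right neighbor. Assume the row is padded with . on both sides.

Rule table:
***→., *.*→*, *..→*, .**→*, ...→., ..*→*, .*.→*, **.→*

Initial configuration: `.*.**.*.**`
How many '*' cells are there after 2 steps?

2

step 1: **********
step 2: *........*
count of *: 2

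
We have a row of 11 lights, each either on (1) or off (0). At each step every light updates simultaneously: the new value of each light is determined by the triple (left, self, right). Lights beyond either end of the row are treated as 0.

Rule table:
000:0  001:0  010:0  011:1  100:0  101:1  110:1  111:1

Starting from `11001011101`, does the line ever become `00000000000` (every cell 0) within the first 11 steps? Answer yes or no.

no

step 1: 11000111110
step 2: 11000111110  (fixed point — unchanged through step 11)
step 11 is 11000111110, still not uniform 0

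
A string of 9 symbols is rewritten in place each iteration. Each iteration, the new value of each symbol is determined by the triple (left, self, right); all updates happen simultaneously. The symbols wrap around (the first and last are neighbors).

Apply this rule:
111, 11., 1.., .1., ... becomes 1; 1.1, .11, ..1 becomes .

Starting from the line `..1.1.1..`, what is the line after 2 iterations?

iteration 1: 1.1.1.111
iteration 2: 1.1.1..11

1.1.1..11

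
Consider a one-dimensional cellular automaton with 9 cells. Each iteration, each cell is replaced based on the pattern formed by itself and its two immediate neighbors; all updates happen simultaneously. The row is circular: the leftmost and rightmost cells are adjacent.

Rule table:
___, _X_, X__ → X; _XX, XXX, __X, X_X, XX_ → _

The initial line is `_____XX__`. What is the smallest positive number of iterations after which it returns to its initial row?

iteration 1: XXXX___XX
iteration 2: ____XX___
iteration 3: XXX___XXX
iteration 4: ___XX____
iteration 5: XX___XXXX
iteration 6: __XX_____
iteration 7: X___XXXXX
iteration 8: _XX______
iteration 9: ___XXXXXX
iteration 10: XX_______
iteration 11: __XXXXXX_
iteration 12: X_______X
iteration 13: _XXXXXX__
iteration 14: _______XX
iteration 15: XXXXXX___
iteration 16: ______XX_
iteration 17: XXXXX___X
iteration 18: _____XX__

18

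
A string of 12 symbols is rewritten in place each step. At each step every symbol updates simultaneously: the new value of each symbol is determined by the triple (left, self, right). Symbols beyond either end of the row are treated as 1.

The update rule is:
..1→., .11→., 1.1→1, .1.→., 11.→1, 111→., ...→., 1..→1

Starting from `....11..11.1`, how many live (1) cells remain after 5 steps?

6

1....11..11.
11....11..11
.11....11...
1.11....11..
11.11....11.
count of 1: 6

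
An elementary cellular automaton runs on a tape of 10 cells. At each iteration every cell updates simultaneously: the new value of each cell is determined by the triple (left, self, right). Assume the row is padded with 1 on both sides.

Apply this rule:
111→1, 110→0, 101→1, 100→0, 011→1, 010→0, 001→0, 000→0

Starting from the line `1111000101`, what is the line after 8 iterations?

0000000011

1110000011
1100000011
1000000011
0000000011
0000000011  (fixed point — unchanged through iteration 8)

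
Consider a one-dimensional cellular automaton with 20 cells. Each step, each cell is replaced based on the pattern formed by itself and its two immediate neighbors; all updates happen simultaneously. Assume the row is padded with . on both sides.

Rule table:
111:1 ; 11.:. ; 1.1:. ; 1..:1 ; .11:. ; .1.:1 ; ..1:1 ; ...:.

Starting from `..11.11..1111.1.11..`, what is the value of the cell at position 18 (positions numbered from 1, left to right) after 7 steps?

1

.1.....11.11..1...1.
111...1.....1111.111
.1.1.111...1.11...1.
11.1..1.1.11...1.111
...1111.1...1.11..1.
..1.11..11.11...1111
.11...11.....1.1.11.
position 18 holds 1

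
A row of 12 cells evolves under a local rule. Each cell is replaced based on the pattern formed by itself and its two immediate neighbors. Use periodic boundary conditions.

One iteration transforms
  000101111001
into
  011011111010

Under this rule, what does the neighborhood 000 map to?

1

At position 1 the neighborhood is 000; the next row has 1 there.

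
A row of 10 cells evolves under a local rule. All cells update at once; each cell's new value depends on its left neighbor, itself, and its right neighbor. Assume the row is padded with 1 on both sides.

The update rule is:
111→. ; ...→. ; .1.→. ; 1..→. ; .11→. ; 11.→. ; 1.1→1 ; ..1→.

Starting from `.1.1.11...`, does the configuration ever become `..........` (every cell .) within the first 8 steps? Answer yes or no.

yes

1.1.1.....
.1.1......
1.1.......
.1........
1.........
..........
all cells are . at step 6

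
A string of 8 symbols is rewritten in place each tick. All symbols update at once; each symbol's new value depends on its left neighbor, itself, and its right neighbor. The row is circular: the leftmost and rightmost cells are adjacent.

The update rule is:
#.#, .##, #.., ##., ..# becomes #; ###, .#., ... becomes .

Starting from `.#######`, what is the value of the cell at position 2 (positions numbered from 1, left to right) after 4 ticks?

.

##.....#
.##...##
####.###
...###..
position 2 holds .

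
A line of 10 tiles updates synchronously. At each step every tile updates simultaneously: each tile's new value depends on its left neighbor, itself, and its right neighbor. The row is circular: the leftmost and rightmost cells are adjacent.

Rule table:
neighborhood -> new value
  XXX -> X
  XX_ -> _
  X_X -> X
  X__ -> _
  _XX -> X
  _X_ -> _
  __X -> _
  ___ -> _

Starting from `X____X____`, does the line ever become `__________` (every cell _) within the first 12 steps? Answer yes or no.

__________
all cells are _ at step 1

yes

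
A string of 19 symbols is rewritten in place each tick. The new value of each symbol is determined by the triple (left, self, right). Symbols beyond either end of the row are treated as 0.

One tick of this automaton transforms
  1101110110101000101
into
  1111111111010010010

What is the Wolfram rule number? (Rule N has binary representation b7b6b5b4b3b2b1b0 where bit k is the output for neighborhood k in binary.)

position 4: 111 → 1  (bit 7 = 1)
position 1: 110 → 1  (bit 6 = 1)
position 2: 101 → 1  (bit 5 = 1)
position 13: 100 → 0  (bit 4 = 0)
position 0: 011 → 1  (bit 3 = 1)
position 10: 010 → 0  (bit 2 = 0)
position 15: 001 → 0  (bit 1 = 0)
position 14: 000 → 1  (bit 0 = 1)
bits b7..b0 = 11101001 = 233

233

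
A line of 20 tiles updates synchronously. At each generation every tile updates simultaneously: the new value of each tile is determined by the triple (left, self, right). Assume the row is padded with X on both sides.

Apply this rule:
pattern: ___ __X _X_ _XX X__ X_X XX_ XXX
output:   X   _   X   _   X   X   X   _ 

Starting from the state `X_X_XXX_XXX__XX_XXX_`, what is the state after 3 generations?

XXXX__XX__XX__XX__XX
___XX__XX__XX__XX___
XX__XX__XX__XX__XXX_

XX__XX__XX__XX__XXX_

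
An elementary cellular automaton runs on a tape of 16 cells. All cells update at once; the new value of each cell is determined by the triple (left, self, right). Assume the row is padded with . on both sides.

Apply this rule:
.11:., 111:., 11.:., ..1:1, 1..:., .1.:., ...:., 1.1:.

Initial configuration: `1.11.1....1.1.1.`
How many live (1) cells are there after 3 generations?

1

.........1......
........1.......
.......1........
count of 1: 1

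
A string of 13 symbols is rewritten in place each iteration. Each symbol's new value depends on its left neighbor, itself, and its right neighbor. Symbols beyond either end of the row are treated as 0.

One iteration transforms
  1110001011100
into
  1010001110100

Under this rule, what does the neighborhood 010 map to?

1

At position 6 the neighborhood is 010; the next row has 1 there.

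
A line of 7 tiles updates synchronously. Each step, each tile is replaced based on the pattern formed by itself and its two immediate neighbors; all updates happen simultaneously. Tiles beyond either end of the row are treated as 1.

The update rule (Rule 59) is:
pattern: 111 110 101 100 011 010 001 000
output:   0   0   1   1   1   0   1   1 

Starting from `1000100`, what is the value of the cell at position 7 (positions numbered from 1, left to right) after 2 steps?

step 1: 0111011
step 2: 1100110
position 7 holds 0

0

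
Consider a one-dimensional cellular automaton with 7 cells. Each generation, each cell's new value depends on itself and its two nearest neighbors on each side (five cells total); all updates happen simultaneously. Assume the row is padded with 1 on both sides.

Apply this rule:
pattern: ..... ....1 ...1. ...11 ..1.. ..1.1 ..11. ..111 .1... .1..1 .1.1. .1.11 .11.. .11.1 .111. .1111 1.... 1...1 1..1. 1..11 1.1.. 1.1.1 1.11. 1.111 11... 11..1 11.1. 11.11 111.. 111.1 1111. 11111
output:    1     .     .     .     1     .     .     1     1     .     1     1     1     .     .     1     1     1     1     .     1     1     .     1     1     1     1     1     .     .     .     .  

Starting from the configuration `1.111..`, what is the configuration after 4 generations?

1.11.11

.11..1.
1.111.1
.11..11
1.11.11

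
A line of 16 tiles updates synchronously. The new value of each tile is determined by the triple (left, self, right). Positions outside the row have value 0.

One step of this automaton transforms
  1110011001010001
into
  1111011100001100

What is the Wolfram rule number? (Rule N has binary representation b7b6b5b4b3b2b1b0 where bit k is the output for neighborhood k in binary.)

217

position 1: 111 → 1  (bit 7 = 1)
position 2: 110 → 1  (bit 6 = 1)
position 10: 101 → 0  (bit 5 = 0)
position 3: 100 → 1  (bit 4 = 1)
position 0: 011 → 1  (bit 3 = 1)
position 9: 010 → 0  (bit 2 = 0)
position 4: 001 → 0  (bit 1 = 0)
position 13: 000 → 1  (bit 0 = 1)
bits b7..b0 = 11011001 = 217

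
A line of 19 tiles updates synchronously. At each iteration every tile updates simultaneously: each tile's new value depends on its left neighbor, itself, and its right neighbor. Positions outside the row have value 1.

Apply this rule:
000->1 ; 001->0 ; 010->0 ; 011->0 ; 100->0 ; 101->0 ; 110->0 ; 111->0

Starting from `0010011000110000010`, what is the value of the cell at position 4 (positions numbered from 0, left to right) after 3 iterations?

0

iteration 1: 0000000010000111000
iteration 2: 0111111000110000010
iteration 3: 0000000010000111000
position 4 holds 0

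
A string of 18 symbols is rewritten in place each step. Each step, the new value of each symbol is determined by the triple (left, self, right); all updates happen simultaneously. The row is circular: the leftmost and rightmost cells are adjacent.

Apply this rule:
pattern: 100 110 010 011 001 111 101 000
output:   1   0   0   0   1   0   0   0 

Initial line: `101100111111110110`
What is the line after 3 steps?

000011000000000000
000100100000000000
001011010000000000

001011010000000000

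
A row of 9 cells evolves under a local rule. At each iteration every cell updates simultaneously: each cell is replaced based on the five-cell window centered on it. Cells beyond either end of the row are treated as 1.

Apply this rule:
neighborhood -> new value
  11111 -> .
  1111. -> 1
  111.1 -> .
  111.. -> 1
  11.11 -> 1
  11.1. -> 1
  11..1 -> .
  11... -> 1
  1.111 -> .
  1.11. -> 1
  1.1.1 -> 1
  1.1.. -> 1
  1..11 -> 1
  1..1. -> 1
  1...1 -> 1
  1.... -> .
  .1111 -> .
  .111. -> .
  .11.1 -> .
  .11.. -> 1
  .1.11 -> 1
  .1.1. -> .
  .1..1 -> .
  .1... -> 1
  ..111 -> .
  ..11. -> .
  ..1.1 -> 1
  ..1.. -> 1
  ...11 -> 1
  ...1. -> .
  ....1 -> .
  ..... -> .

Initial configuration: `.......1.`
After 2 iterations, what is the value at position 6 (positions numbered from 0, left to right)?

iteration 1: 1......11
iteration 2: 11....1..
position 6 holds 1

1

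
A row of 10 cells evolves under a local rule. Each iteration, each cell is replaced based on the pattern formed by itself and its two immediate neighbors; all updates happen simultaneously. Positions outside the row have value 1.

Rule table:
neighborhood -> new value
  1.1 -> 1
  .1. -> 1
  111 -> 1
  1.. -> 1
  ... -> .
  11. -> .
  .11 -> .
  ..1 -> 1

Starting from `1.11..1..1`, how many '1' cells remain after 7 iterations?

.1..11111.
1111.111.1
111.1.1.1.
11.1111111
1.1.111111
.111.11111
1.1.1.1111
count of 1: 7

7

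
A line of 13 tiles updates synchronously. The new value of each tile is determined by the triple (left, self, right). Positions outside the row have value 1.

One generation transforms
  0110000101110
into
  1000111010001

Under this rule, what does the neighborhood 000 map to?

At position 4 the neighborhood is 000; the next row has 1 there.

1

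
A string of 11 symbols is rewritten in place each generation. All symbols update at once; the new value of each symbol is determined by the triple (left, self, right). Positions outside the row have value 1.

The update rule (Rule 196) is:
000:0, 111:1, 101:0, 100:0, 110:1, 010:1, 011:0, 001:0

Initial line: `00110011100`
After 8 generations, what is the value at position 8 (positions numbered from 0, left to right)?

00010001100
00010000100
00010000100  (fixed point — unchanged through generation 8)
position 8 holds 1

1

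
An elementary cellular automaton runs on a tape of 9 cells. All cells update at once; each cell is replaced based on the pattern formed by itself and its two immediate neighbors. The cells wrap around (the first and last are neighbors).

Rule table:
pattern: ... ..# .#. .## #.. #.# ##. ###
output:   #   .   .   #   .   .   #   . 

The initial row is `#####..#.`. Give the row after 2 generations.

#...#....
..#...##.

..#...##.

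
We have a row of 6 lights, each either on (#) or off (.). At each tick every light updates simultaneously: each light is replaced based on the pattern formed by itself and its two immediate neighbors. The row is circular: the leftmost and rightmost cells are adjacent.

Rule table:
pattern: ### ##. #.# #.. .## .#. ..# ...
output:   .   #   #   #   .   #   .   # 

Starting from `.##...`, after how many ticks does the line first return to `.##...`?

tick 1: ..####
tick 2: #....#
tick 3: ####..
tick 4: ...##.
tick 5: ##..##
tick 6: .##...

6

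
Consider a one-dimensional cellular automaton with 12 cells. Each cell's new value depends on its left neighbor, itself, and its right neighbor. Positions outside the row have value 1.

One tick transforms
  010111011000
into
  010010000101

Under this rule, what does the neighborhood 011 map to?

0

At position 3 the neighborhood is 011; the next row has 0 there.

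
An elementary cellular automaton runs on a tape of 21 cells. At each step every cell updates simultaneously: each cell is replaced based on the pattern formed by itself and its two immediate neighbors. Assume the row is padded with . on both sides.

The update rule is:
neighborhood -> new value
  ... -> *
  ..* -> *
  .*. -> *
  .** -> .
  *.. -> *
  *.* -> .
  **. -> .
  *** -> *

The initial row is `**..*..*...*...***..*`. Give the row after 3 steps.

....*********.*******

step 1: ..*************.*.***
step 2: **.***********..*..*.
step 3: ....*********.*******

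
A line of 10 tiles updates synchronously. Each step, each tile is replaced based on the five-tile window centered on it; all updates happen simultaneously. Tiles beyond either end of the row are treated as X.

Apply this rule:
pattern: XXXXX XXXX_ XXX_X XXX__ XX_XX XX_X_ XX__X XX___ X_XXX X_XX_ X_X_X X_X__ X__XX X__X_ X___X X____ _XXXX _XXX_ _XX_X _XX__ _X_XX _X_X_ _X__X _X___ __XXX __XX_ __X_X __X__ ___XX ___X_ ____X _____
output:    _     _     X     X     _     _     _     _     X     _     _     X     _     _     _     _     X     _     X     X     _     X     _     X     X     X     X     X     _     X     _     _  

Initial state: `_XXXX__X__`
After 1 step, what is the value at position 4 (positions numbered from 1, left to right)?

_XX_X__X__
position 4 holds _

_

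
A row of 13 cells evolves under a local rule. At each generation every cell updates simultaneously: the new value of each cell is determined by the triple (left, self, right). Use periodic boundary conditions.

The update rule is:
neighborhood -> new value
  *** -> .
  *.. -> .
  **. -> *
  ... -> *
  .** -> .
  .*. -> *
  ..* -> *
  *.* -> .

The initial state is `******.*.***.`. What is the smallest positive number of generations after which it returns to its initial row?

2

.....*.*...*.
******.*.***.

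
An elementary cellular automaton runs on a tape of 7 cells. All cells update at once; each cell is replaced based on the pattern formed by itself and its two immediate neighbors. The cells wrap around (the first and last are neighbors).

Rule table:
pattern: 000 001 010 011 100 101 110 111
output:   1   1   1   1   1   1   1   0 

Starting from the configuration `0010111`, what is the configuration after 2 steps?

0000111

step 1: 1111101
step 2: 0000111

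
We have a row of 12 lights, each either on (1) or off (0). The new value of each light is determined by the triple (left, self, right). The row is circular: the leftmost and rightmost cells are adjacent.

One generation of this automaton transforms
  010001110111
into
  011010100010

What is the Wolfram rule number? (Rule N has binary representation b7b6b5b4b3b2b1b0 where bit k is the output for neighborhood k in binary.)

150

position 6: 111 → 1  (bit 7 = 1)
position 7: 110 → 0  (bit 6 = 0)
position 0: 101 → 0  (bit 5 = 0)
position 2: 100 → 1  (bit 4 = 1)
position 5: 011 → 0  (bit 3 = 0)
position 1: 010 → 1  (bit 2 = 1)
position 4: 001 → 1  (bit 1 = 1)
position 3: 000 → 0  (bit 0 = 0)
bits b7..b0 = 10010110 = 150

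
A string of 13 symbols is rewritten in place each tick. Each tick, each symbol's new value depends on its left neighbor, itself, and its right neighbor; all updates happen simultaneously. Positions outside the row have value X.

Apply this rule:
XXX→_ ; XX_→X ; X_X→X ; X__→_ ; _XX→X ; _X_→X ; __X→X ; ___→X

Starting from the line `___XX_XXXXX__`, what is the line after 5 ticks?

_XXXXXX___X_X
XX____X_XXXXX
_X_XXXXXX____
XXXX____X_XXX
___X_XXXXXX__

___X_XXXXXX__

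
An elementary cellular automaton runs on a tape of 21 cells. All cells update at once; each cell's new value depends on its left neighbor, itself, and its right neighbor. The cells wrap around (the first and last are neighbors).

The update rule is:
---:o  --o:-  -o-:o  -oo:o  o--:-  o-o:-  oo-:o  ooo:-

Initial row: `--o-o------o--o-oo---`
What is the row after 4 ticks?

o-o-o-oooo-o--o-oo-oo
o-o-o-o--o-o--o-oo-o-
o-o-o-o--o-o--o-oo-o-  (fixed point — unchanged through tick 4)

o-o-o-o--o-o--o-oo-o-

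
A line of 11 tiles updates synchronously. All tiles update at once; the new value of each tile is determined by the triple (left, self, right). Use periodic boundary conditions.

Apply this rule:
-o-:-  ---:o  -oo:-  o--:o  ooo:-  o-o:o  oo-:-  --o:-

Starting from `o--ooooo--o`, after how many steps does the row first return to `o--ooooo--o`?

step 1: -o------o--
step 2: --ooooo--oo
step 3: o------o---
step 4: -ooooo--oo-
step 5: ------o---o
step 6: ooooo--oo--
step 7: -----o---o-
step 8: oooo--oo--o
step 9: ----o---o--
step 10: ooo--oo--oo
step 11: ---o---o---
step 12: oo--oo--ooo
step 13: --o---o----
step 14: o--oo--oooo
step 15: -o---o-----
step 16: --oo--ooooo
step 17: o---o------
step 18: -oo--ooooo-
step 19: ---o------o
step 20: oo--ooooo--
step 21: --o------o-
step 22: o--ooooo--o

22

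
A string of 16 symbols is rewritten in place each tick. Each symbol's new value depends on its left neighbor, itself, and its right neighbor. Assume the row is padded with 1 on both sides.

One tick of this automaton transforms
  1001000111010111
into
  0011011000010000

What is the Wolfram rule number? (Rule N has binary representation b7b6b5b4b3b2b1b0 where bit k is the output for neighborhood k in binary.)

position 8: 111 → 0  (bit 7 = 0)
position 0: 110 → 0  (bit 6 = 0)
position 10: 101 → 0  (bit 5 = 0)
position 1: 100 → 0  (bit 4 = 0)
position 7: 011 → 0  (bit 3 = 0)
position 3: 010 → 1  (bit 2 = 1)
position 2: 001 → 1  (bit 1 = 1)
position 5: 000 → 1  (bit 0 = 1)
bits b7..b0 = 00000111 = 7

7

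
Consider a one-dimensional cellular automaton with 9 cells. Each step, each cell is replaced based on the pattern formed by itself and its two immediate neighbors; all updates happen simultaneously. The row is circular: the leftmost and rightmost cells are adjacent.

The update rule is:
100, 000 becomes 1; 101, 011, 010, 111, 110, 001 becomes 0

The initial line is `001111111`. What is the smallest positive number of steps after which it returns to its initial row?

18

step 1: 100000000
step 2: 011111110
step 3: 000000001
step 4: 111111100
step 5: 000000010
step 6: 111111001
step 7: 000000100
step 8: 111110011
step 9: 000001000
step 10: 111100111
step 11: 000010000
step 12: 111001111
step 13: 000100000
step 14: 110011111
step 15: 001000000
step 16: 100111111
step 17: 010000000
step 18: 001111111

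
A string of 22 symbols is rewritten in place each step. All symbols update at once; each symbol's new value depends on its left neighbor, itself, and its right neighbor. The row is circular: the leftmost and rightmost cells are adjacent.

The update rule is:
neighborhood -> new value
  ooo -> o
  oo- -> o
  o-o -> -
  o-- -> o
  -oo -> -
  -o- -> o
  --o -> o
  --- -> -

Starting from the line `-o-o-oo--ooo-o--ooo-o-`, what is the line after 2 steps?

oo-ooo-oo--o--oo--o--o

oo-o--ooo-oo-ooo-oo-oo
oo-ooo-oo--o--oo--o--o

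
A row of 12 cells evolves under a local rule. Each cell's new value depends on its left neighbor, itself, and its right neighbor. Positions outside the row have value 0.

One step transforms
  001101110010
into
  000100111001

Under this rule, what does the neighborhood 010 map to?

0

At position 10 the neighborhood is 010; the next row has 0 there.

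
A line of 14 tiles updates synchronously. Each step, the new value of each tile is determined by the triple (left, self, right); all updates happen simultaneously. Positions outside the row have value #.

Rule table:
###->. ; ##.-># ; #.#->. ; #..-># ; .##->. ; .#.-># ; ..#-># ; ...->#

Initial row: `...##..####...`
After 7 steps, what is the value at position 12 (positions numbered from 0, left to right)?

###.###...####
..#...####....
######...#####
.....####.....
#####...######
....####......
####...#######
position 12 holds #

#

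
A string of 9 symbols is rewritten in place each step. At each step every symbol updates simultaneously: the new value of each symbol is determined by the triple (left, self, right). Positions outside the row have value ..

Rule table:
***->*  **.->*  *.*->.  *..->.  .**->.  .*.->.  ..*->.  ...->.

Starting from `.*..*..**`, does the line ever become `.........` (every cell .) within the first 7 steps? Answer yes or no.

yes

step 1: ........*
step 2: .........
all cells are . at step 2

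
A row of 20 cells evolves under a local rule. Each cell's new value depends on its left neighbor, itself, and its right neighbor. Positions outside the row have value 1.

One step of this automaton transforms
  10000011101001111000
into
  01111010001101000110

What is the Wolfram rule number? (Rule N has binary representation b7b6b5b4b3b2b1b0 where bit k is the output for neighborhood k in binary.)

29

position 7: 111 → 0  (bit 7 = 0)
position 0: 110 → 0  (bit 6 = 0)
position 9: 101 → 0  (bit 5 = 0)
position 1: 100 → 1  (bit 4 = 1)
position 6: 011 → 1  (bit 3 = 1)
position 10: 010 → 1  (bit 2 = 1)
position 5: 001 → 0  (bit 1 = 0)
position 2: 000 → 1  (bit 0 = 1)
bits b7..b0 = 00011101 = 29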